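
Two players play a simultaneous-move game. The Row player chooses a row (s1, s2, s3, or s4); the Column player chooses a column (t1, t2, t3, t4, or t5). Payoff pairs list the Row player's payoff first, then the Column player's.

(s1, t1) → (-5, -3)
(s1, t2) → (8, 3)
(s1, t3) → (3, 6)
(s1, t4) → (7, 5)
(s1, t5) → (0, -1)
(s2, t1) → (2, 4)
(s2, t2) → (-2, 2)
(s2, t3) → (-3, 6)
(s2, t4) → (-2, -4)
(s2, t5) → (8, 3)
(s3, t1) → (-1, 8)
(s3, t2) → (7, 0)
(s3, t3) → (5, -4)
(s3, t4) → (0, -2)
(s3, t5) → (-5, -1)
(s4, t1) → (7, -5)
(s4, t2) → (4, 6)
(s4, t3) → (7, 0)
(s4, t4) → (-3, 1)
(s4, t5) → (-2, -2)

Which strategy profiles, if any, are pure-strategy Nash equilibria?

None

Check mutual best responses: a cell is a NE iff neither player can gain by unilaterally deviating.
The Row player's best responses — vs t1: s4 (payoff 7); vs t2: s1 (payoff 8); vs t3: s4 (payoff 7); vs t4: s1 (payoff 7); vs t5: s2 (payoff 8).
The Column player's best responses — vs s1: t3 (payoff 6); vs s2: t3 (payoff 6); vs s3: t1 (payoff 8); vs s4: t2 (payoff 6).
No cell has both players best-responding. For instance, the Row player's best reply to t5 is s2, but against s2 the Column player prefers t3 over t5.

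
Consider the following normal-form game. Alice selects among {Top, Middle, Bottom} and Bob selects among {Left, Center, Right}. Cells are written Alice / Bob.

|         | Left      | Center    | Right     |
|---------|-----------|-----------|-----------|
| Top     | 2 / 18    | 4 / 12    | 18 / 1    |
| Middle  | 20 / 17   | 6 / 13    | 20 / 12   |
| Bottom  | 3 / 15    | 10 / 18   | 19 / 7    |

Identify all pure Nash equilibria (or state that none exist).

(Middle, Left) and (Bottom, Center)

Check mutual best responses: a cell is a NE iff neither player can gain by unilaterally deviating.
Alice's best responses — vs Left: Middle (payoff 20); vs Center: Bottom (payoff 10); vs Right: Middle (payoff 20).
Bob's best responses — vs Top: Left (payoff 18); vs Middle: Left (payoff 17); vs Bottom: Center (payoff 18).
Mutual best responses occur at (Middle, Left) and (Bottom, Center); at each, neither player gains by switching.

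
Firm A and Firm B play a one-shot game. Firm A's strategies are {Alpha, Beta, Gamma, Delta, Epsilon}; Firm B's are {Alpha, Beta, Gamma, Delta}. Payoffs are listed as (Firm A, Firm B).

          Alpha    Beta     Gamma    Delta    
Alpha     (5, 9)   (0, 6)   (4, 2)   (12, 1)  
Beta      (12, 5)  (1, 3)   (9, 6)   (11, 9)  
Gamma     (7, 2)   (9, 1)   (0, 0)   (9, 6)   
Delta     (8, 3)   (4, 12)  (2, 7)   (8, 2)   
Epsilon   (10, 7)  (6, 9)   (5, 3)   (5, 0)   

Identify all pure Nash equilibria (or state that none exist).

A profile is a Nash equilibrium when each player is best-responding to the other.
Firm A's best responses — vs Alpha: Beta (payoff 12); vs Beta: Gamma (payoff 9); vs Gamma: Beta (payoff 9); vs Delta: Alpha (payoff 12).
Firm B's best responses — vs Alpha: Alpha (payoff 9); vs Beta: Delta (payoff 9); vs Gamma: Delta (payoff 6); vs Delta: Beta (payoff 12); vs Epsilon: Beta (payoff 9).
No cell has both players best-responding. For instance, Firm A's best reply to Delta is Alpha, but against Alpha Firm B prefers Alpha over Delta.

No pure-strategy Nash equilibrium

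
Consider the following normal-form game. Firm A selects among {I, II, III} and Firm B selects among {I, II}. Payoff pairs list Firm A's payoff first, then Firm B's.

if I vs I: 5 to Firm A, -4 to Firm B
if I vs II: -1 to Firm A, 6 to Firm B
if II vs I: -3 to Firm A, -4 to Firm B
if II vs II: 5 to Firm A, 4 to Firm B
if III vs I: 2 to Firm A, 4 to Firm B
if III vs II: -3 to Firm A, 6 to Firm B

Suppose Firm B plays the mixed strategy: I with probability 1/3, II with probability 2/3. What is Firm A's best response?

Firm A's best reply maximizes expected payoff against the mix.
I: (1/3)·5 + (2/3)·(-1) = 1
II: (1/3)·(-3) + (2/3)·5 = 7/3
III: (1/3)·2 + (2/3)·(-3) = -4/3
Highest expected payoff is 7/3, from II.

II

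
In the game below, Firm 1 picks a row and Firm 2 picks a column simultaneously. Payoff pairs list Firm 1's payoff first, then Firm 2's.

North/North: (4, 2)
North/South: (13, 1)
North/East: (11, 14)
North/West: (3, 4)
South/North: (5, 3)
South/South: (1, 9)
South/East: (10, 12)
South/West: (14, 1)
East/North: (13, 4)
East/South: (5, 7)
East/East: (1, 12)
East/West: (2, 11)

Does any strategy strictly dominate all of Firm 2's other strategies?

East

Check whether one of Firm 2's strategies beats all alternatives regardless of what the opponent does.
East strictly dominates: vs North: 14 > each of {2, 1, 4}; vs South: 12 > each of {3, 9, 1}; vs East: 12 > each of {4, 7, 11}.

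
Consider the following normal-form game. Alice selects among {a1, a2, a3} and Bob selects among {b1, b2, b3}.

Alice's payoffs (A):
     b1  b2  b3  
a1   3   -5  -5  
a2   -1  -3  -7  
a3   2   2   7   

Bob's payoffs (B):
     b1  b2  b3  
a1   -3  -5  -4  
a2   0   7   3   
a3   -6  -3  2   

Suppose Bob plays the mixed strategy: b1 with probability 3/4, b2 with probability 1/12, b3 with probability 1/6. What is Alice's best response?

a3

Compute Alice's expected payoff from each pure strategy against the given mix.
a1: (3/4)·3 + (1/12)·(-5) + (1/6)·(-5) = 1
a2: (3/4)·(-1) + (1/12)·(-3) + (1/6)·(-7) = -13/6
a3: (3/4)·2 + (1/12)·2 + (1/6)·7 = 17/6
Highest expected payoff is 17/6, from a3.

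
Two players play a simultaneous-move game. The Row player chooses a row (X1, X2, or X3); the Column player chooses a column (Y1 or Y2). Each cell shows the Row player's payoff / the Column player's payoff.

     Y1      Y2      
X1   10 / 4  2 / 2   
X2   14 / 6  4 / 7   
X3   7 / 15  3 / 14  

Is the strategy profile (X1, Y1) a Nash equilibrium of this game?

No

Holding the Column player at Y1: the Row player gets 10 from X1 but could get 14 by switching to X2. The Row player has a profitable deviation.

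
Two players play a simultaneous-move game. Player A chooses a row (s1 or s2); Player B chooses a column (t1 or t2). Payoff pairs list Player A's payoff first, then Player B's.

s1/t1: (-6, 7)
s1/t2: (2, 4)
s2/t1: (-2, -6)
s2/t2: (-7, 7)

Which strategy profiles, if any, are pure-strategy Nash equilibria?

There is no pure-strategy Nash equilibrium

Check mutual best responses: a cell is a NE iff neither player can gain by unilaterally deviating.
Player A's best responses — vs t1: s2 (payoff -2); vs t2: s1 (payoff 2).
Player B's best responses — vs s1: t1 (payoff 7); vs s2: t2 (payoff 7).
No cell has both players best-responding. For instance, Player A's best reply to t2 is s1, but against s1 Player B prefers t1 over t2.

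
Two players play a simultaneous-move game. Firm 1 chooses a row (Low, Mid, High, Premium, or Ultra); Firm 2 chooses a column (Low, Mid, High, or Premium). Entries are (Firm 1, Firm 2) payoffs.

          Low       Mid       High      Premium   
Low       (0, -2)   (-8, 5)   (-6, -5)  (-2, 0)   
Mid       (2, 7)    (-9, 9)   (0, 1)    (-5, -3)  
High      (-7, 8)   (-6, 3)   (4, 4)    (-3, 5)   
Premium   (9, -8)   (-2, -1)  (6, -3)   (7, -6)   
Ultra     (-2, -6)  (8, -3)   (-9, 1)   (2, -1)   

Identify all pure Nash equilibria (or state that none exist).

No pure-strategy Nash equilibrium

Check mutual best responses: a cell is a NE iff neither player can gain by unilaterally deviating.
Firm 1's best responses — vs Low: Premium (payoff 9); vs Mid: Ultra (payoff 8); vs High: Premium (payoff 6); vs Premium: Premium (payoff 7).
Firm 2's best responses — vs Low: Mid (payoff 5); vs Mid: Mid (payoff 9); vs High: Low (payoff 8); vs Premium: Mid (payoff -1); vs Ultra: High (payoff 1).
No cell has both players best-responding. For instance, Firm 1's best reply to Premium is Premium, but against Premium Firm 2 prefers Mid over Premium.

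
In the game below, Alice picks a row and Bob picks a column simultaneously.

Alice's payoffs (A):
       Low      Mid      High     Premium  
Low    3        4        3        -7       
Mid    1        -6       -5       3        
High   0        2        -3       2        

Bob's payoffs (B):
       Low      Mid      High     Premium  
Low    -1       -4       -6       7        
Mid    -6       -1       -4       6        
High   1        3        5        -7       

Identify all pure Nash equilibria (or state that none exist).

A profile is a Nash equilibrium when each player is best-responding to the other.
Alice's best responses — vs Low: Low (payoff 3); vs Mid: Low (payoff 4); vs High: Low (payoff 3); vs Premium: Mid (payoff 3).
Bob's best responses — vs Low: Premium (payoff 7); vs Mid: Premium (payoff 6); vs High: High (payoff 5).
The only mutual best response is (Mid, Premium); neither player gains by switching there.

(Mid, Premium)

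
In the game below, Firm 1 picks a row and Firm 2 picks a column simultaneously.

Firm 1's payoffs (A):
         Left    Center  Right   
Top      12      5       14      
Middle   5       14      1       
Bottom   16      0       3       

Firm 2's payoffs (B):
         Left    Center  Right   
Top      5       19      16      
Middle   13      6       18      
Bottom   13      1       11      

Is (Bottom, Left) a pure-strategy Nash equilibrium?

Yes

Holding Firm 2 at Left: Firm 1 gets 16 from Bottom, versus 12 from Top, 5 from Middle. No profitable deviation for Firm 1.
Holding Firm 1 at Bottom: Firm 2 gets 13 from Left, versus 1 from Center, 11 from Right. No profitable deviation for Firm 2 either.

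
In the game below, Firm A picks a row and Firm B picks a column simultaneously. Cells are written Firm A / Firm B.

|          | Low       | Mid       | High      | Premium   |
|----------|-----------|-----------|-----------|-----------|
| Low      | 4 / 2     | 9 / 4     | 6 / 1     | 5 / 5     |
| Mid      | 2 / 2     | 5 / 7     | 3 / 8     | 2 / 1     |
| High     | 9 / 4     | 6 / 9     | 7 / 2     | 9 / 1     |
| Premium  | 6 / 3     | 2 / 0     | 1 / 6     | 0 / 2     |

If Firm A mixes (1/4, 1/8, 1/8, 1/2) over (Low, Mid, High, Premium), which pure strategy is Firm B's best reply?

Compute Firm B's expected payoff from each pure strategy against the given mix.
Low: (1/4)·2 + (1/8)·2 + (1/8)·4 + (1/2)·3 = 11/4
Mid: (1/4)·4 + (1/8)·7 + (1/8)·9 + (1/2)·0 = 3
High: (1/4)·1 + (1/8)·8 + (1/8)·2 + (1/2)·6 = 9/2
Premium: (1/4)·5 + (1/8)·1 + (1/8)·1 + (1/2)·2 = 5/2
Highest expected payoff is 9/2, from High.

High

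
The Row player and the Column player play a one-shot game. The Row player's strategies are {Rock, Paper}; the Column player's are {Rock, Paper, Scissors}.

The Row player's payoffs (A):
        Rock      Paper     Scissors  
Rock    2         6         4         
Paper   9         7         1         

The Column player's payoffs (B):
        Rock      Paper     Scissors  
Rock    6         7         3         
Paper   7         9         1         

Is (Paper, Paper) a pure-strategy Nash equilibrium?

Yes

Holding the Column player at Paper: the Row player gets 7 from Paper, versus 6 from Rock. No profitable deviation for the Row player.
Holding the Row player at Paper: the Column player gets 9 from Paper, versus 7 from Rock, 1 from Scissors. No profitable deviation for the Column player either.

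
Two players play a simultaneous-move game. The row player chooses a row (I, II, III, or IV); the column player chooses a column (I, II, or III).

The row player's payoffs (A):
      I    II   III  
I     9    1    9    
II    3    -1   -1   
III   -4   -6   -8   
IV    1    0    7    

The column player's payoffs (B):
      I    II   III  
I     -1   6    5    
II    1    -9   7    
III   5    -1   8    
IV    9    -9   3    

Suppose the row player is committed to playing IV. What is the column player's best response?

With the row player fixed at IV, the column player's payoffs are: I → 9, II → -9, III → 3.
The maximum is 9, achieved by I.

I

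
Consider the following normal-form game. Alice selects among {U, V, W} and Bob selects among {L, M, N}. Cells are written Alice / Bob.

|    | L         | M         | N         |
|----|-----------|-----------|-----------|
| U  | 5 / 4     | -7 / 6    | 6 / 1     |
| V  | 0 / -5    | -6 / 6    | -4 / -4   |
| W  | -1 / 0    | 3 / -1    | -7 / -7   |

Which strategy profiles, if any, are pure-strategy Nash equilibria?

There is no pure-strategy Nash equilibrium

Find each player's best response to every opponent strategy; NE are the intersections.
Alice's best responses — vs L: U (payoff 5); vs M: W (payoff 3); vs N: U (payoff 6).
Bob's best responses — vs U: M (payoff 6); vs V: M (payoff 6); vs W: L (payoff 0).
No cell has both players best-responding. For instance, Alice's best reply to L is U, but against U Bob prefers M over L.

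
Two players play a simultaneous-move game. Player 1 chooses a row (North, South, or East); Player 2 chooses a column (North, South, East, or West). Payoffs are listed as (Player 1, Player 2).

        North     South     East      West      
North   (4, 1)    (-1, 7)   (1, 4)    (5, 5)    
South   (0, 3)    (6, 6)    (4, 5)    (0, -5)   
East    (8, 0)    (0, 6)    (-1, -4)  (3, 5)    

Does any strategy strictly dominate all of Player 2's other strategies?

South

A strategy is strictly dominant if it gives Player 2 a strictly higher payoff than every other strategy, against every choice by the opponent.
South strictly dominates: vs North: 7 > each of {1, 4, 5}; vs South: 6 > each of {3, 5, -5}; vs East: 6 > each of {0, -4, 5}.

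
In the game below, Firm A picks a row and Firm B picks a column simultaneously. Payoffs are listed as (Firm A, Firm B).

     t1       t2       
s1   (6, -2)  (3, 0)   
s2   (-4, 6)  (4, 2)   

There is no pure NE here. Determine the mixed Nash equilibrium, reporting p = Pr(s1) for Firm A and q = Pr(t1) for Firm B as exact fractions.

Each player's mixing probability is pinned down by making the *other* player indifferent.
Firm B indifferent between t1 and t2: p·(-2) + (1−p)·6 = p·0 + (1−p)·2 ⟹ 6 + (-8)p = 2 + (-2)p ⟹ p = 2/3.
Firm A indifferent between s1 and s2: q·6 + (1−q)·3 = q·(-4) + (1−q)·4 ⟹ 3 + 3q = 4 + (-8)q ⟹ q = 1/11.

p = 2/3, q = 1/11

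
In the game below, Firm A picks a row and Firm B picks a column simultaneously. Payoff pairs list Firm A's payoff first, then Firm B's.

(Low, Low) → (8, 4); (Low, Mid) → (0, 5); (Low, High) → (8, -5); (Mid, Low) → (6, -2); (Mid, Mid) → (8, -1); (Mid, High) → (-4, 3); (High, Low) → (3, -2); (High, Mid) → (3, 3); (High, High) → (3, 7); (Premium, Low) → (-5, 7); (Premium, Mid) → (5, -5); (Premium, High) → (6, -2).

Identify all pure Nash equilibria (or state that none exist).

No pure-strategy Nash equilibrium

Check mutual best responses: a cell is a NE iff neither player can gain by unilaterally deviating.
Firm A's best responses — vs Low: Low (payoff 8); vs Mid: Mid (payoff 8); vs High: Low (payoff 8).
Firm B's best responses — vs Low: Mid (payoff 5); vs Mid: High (payoff 3); vs High: High (payoff 7); vs Premium: Low (payoff 7).
No cell has both players best-responding. For instance, Firm A's best reply to High is Low, but against Low Firm B prefers Mid over High.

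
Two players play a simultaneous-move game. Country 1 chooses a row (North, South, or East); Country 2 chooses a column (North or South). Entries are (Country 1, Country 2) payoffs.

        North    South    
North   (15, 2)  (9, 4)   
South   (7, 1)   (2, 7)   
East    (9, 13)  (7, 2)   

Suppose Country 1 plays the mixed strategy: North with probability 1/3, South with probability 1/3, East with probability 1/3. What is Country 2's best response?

North

Compute Country 2's expected payoff from each pure strategy against the given mix.
North: (1/3)·2 + (1/3)·1 + (1/3)·13 = 16/3
South: (1/3)·4 + (1/3)·7 + (1/3)·2 = 13/3
Highest expected payoff is 16/3, from North.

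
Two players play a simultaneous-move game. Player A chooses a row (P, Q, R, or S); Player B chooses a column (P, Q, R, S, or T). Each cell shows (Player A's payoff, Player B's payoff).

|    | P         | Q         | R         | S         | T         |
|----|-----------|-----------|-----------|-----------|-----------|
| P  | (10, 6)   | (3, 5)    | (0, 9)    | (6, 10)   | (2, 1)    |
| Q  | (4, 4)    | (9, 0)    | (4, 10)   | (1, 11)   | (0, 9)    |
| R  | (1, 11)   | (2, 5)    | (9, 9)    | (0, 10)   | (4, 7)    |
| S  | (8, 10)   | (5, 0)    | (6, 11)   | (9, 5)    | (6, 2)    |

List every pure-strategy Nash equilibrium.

Check mutual best responses: a cell is a NE iff neither player can gain by unilaterally deviating.
Player A's best responses — vs P: P (payoff 10); vs Q: Q (payoff 9); vs R: R (payoff 9); vs S: S (payoff 9); vs T: S (payoff 6).
Player B's best responses — vs P: S (payoff 10); vs Q: S (payoff 11); vs R: P (payoff 11); vs S: R (payoff 11).
No cell has both players best-responding. For instance, Player A's best reply to R is R, but against R Player B prefers P over R.

There is no pure-strategy Nash equilibrium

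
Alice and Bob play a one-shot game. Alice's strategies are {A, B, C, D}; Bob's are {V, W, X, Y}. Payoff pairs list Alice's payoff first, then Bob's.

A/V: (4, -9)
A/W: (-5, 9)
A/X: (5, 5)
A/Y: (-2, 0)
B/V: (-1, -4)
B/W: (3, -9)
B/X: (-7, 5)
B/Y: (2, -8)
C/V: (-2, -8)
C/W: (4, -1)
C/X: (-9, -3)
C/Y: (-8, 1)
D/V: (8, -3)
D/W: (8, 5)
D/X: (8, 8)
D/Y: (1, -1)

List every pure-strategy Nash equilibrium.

A profile is a Nash equilibrium when each player is best-responding to the other.
Alice's best responses — vs V: D (payoff 8); vs W: D (payoff 8); vs X: D (payoff 8); vs Y: B (payoff 2).
Bob's best responses — vs A: W (payoff 9); vs B: X (payoff 5); vs C: Y (payoff 1); vs D: X (payoff 8).
The only mutual best response is (D, X); neither player gains by switching there.

(D, X)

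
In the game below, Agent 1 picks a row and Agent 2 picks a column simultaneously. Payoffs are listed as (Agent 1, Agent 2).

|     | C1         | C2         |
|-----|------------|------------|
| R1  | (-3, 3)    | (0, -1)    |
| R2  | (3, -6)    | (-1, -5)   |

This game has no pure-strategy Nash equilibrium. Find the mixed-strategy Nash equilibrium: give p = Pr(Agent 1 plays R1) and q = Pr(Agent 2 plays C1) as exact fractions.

p = 1/5, q = 1/7

In a mixed NE each player is indifferent between their pure strategies, so the opponent's mix sets the indifference.
Agent 2 indifferent between C1 and C2: p·3 + (1−p)·(-6) = p·(-1) + (1−p)·(-5) ⟹ (-6) + 9p = (-5) + 4p ⟹ p = 1/5.
Agent 1 indifferent between R1 and R2: q·(-3) + (1−q)·0 = q·3 + (1−q)·(-1) ⟹ 0 + (-3)q = (-1) + 4q ⟹ q = 1/7.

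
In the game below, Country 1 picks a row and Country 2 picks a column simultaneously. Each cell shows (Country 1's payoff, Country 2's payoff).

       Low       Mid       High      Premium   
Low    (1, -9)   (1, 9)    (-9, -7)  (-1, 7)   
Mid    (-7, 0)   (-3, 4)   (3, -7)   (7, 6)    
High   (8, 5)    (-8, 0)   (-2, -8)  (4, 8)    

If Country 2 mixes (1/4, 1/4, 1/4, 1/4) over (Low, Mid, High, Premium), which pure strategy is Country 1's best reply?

Country 1's best reply maximizes expected payoff against the mix.
Low: (1/4)·1 + (1/4)·1 + (1/4)·(-9) + (1/4)·(-1) = -2
Mid: (1/4)·(-7) + (1/4)·(-3) + (1/4)·3 + (1/4)·7 = 0
High: (1/4)·8 + (1/4)·(-8) + (1/4)·(-2) + (1/4)·4 = 1/2
Highest expected payoff is 1/2, from High.

High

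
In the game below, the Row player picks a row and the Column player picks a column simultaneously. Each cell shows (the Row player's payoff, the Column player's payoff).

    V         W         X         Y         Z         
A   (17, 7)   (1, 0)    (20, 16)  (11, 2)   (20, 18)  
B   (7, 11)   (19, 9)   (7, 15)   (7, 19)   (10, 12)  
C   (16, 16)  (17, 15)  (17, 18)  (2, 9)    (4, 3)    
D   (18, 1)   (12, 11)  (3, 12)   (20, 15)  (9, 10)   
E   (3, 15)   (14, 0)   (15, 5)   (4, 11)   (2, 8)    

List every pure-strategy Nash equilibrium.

(A, Z) and (D, Y)

A profile is a Nash equilibrium when each player is best-responding to the other.
The Row player's best responses — vs V: D (payoff 18); vs W: B (payoff 19); vs X: A (payoff 20); vs Y: D (payoff 20); vs Z: A (payoff 20).
The Column player's best responses — vs A: Z (payoff 18); vs B: Y (payoff 19); vs C: X (payoff 18); vs D: Y (payoff 15); vs E: V (payoff 15).
Mutual best responses occur at (A, Z) and (D, Y); at each, neither player gains by switching.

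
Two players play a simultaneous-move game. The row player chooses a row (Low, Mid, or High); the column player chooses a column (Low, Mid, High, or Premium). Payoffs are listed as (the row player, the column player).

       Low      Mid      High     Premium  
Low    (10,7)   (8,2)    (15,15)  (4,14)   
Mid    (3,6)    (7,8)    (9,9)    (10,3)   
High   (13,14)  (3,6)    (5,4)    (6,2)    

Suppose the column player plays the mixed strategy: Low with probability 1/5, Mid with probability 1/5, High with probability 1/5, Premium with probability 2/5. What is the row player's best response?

The row player's best reply maximizes expected payoff against the mix.
Low: (1/5)·10 + (1/5)·8 + (1/5)·15 + (2/5)·4 = 41/5
Mid: (1/5)·3 + (1/5)·7 + (1/5)·9 + (2/5)·10 = 39/5
High: (1/5)·13 + (1/5)·3 + (1/5)·5 + (2/5)·6 = 33/5
Highest expected payoff is 41/5, from Low.

Low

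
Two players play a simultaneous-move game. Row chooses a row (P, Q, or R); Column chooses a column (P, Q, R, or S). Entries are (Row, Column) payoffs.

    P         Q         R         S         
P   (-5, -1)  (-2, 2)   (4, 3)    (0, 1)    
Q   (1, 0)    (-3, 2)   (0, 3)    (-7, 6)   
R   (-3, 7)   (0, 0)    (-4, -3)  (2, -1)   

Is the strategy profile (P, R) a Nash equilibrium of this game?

Yes

Holding Column at R: Row gets 4 from P, versus 0 from Q, -4 from R. No profitable deviation for Row.
Holding Row at P: Column gets 3 from R, versus -1 from P, 2 from Q, 1 from S. No profitable deviation for Column either.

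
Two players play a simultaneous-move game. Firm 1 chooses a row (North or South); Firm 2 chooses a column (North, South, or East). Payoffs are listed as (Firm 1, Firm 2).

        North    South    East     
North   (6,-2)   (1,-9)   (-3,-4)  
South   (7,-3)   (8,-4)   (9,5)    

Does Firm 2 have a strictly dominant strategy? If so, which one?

No strictly dominant strategy

A strategy is strictly dominant if it gives Firm 2 a strictly higher payoff than every other strategy, against every choice by the opponent.
North is not dominant: against South, East gives 5 > -3.
South is not dominant: against North, North gives -2 > -9.
East is not dominant: against North, North gives -2 > -4.
No single strategy is best against every opponent action.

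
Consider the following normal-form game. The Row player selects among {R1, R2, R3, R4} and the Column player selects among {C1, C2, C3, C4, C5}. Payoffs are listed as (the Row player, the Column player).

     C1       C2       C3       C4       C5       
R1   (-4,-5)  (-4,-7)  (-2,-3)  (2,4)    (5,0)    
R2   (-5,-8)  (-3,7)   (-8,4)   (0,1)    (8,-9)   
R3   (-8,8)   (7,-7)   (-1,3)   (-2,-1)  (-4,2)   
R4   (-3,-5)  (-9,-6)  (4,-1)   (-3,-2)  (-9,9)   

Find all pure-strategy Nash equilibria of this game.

A profile is a Nash equilibrium when each player is best-responding to the other.
The Row player's best responses — vs C1: R4 (payoff -3); vs C2: R3 (payoff 7); vs C3: R4 (payoff 4); vs C4: R1 (payoff 2); vs C5: R2 (payoff 8).
The Column player's best responses — vs R1: C4 (payoff 4); vs R2: C2 (payoff 7); vs R3: C1 (payoff 8); vs R4: C5 (payoff 9).
The only mutual best response is (R1, C4); neither player gains by switching there.

(R1, C4)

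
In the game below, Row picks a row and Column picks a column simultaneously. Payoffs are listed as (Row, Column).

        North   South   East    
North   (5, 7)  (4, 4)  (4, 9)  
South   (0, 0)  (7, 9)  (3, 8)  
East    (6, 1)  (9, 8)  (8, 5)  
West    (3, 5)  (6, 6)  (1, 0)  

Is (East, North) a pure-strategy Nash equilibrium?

Holding Column at North: Row gets 6 from East, versus 5 from North, 0 from South, 3 from West. No profitable deviation for Row.
Holding Row at East: Column gets 1 from North but could get 8 by switching to South. Column has a profitable deviation.

No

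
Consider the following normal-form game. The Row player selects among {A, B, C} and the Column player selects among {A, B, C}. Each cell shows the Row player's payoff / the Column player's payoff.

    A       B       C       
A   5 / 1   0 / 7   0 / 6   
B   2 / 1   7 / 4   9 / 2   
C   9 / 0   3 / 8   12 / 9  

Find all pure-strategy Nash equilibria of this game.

(B, B) and (C, C)

Check mutual best responses: a cell is a NE iff neither player can gain by unilaterally deviating.
The Row player's best responses — vs A: C (payoff 9); vs B: B (payoff 7); vs C: C (payoff 12).
The Column player's best responses — vs A: B (payoff 7); vs B: B (payoff 4); vs C: C (payoff 9).
Mutual best responses occur at (B, B) and (C, C); at each, neither player gains by switching.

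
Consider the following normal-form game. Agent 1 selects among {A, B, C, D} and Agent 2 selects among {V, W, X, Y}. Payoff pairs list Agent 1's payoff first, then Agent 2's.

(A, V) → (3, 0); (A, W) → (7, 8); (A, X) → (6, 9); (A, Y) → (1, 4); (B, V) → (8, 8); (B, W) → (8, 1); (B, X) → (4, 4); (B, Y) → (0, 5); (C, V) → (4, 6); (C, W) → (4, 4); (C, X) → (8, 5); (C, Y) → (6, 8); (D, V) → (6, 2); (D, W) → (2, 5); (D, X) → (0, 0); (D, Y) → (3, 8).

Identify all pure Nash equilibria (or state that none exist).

Find each player's best response to every opponent strategy; NE are the intersections.
Agent 1's best responses — vs V: B (payoff 8); vs W: B (payoff 8); vs X: C (payoff 8); vs Y: C (payoff 6).
Agent 2's best responses — vs A: X (payoff 9); vs B: V (payoff 8); vs C: Y (payoff 8); vs D: Y (payoff 8).
Mutual best responses occur at (B, V) and (C, Y); at each, neither player gains by switching.

(B, V) and (C, Y)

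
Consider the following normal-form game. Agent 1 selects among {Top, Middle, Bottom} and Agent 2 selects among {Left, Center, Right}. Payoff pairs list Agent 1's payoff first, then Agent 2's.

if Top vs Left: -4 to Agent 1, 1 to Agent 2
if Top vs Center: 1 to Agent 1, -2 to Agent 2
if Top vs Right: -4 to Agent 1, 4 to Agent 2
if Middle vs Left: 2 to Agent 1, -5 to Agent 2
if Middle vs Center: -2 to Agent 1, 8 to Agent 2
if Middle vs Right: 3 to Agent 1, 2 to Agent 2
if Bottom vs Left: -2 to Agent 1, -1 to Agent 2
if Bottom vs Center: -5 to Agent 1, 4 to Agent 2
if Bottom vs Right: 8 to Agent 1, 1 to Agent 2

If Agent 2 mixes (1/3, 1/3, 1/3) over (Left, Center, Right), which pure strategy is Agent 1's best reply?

Middle

Compute Agent 1's expected payoff from each pure strategy against the given mix.
Top: (1/3)·(-4) + (1/3)·1 + (1/3)·(-4) = -7/3
Middle: (1/3)·2 + (1/3)·(-2) + (1/3)·3 = 1
Bottom: (1/3)·(-2) + (1/3)·(-5) + (1/3)·8 = 1/3
Highest expected payoff is 1, from Middle.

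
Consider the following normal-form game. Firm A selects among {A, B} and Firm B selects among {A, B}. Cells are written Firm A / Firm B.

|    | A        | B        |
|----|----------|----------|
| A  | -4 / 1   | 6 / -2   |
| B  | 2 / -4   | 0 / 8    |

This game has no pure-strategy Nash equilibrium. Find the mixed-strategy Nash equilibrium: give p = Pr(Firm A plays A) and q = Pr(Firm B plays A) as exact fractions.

p = 4/5, q = 1/2

Each player's mixing probability is pinned down by making the *other* player indifferent.
Firm B indifferent between A and B: p·1 + (1−p)·(-4) = p·(-2) + (1−p)·8 ⟹ (-4) + 5p = 8 + (-10)p ⟹ p = 4/5.
Firm A indifferent between A and B: q·(-4) + (1−q)·6 = q·2 + (1−q)·0 ⟹ 6 + (-10)q = 0 + 2q ⟹ q = 1/2.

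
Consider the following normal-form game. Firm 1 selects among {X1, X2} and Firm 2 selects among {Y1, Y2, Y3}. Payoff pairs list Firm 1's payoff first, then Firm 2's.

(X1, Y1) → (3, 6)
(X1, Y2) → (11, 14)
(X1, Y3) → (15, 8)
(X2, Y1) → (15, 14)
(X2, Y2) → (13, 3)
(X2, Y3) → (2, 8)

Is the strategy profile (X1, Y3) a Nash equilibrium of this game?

Holding Firm 2 at Y3: Firm 1 gets 15 from X1, versus 2 from X2. No profitable deviation for Firm 1.
Holding Firm 1 at X1: Firm 2 gets 8 from Y3 but could get 14 by switching to Y2. Firm 2 has a profitable deviation.

No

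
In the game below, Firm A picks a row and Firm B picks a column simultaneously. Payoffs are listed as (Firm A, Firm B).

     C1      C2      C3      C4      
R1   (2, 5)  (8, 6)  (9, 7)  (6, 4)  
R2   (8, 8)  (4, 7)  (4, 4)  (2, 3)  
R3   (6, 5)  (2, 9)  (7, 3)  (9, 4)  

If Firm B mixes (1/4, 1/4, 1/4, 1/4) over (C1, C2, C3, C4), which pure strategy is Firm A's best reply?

R1

Firm A's best reply maximizes expected payoff against the mix.
R1: (1/4)·2 + (1/4)·8 + (1/4)·9 + (1/4)·6 = 25/4
R2: (1/4)·8 + (1/4)·4 + (1/4)·4 + (1/4)·2 = 9/2
R3: (1/4)·6 + (1/4)·2 + (1/4)·7 + (1/4)·9 = 6
Highest expected payoff is 25/4, from R1.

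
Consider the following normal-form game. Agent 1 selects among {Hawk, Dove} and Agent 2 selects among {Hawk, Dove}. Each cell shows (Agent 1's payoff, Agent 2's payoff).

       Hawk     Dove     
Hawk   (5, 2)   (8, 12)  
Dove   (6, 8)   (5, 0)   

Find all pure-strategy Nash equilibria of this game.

A profile is a Nash equilibrium when each player is best-responding to the other.
Agent 1's best responses — vs Hawk: Dove (payoff 6); vs Dove: Hawk (payoff 8).
Agent 2's best responses — vs Hawk: Dove (payoff 12); vs Dove: Hawk (payoff 8).
Mutual best responses occur at (Hawk, Dove) and (Dove, Hawk); at each, neither player gains by switching.

(Hawk, Dove) and (Dove, Hawk)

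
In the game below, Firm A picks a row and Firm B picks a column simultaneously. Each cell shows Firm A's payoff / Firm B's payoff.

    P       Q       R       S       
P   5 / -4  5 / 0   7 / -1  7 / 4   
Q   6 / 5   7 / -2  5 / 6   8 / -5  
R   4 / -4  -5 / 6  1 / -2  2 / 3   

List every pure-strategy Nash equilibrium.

None

A profile is a Nash equilibrium when each player is best-responding to the other.
Firm A's best responses — vs P: Q (payoff 6); vs Q: Q (payoff 7); vs R: P (payoff 7); vs S: Q (payoff 8).
Firm B's best responses — vs P: S (payoff 4); vs Q: R (payoff 6); vs R: Q (payoff 6).
No cell has both players best-responding. For instance, Firm A's best reply to S is Q, but against Q Firm B prefers R over S.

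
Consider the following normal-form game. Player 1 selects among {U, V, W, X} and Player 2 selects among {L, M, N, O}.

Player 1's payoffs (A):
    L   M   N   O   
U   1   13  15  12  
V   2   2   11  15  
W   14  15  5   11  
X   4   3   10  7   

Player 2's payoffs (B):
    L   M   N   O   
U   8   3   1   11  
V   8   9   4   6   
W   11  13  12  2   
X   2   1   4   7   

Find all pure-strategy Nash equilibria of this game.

(W, M)

Check mutual best responses: a cell is a NE iff neither player can gain by unilaterally deviating.
Player 1's best responses — vs L: W (payoff 14); vs M: W (payoff 15); vs N: U (payoff 15); vs O: V (payoff 15).
Player 2's best responses — vs U: O (payoff 11); vs V: M (payoff 9); vs W: M (payoff 13); vs X: O (payoff 7).
The only mutual best response is (W, M); neither player gains by switching there.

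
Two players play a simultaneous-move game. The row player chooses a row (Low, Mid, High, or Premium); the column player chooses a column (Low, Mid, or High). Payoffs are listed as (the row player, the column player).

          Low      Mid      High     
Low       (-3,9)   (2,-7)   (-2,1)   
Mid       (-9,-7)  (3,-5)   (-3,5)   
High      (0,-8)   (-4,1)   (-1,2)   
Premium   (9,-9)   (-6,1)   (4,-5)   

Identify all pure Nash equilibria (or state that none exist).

A profile is a Nash equilibrium when each player is best-responding to the other.
The row player's best responses — vs Low: Premium (payoff 9); vs Mid: Mid (payoff 3); vs High: Premium (payoff 4).
The column player's best responses — vs Low: Low (payoff 9); vs Mid: High (payoff 5); vs High: High (payoff 2); vs Premium: Mid (payoff 1).
No cell has both players best-responding. For instance, the row player's best reply to Mid is Mid, but against Mid the column player prefers High over Mid.

No pure-strategy Nash equilibrium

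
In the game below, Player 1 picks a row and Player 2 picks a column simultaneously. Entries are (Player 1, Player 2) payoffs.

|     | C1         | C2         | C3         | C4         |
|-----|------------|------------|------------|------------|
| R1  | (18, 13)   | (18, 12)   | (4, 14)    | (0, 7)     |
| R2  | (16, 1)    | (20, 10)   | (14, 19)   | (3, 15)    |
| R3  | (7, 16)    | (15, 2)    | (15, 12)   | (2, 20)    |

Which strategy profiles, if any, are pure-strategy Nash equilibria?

No pure-strategy Nash equilibrium

A profile is a Nash equilibrium when each player is best-responding to the other.
Player 1's best responses — vs C1: R1 (payoff 18); vs C2: R2 (payoff 20); vs C3: R3 (payoff 15); vs C4: R2 (payoff 3).
Player 2's best responses — vs R1: C3 (payoff 14); vs R2: C3 (payoff 19); vs R3: C4 (payoff 20).
No cell has both players best-responding. For instance, Player 1's best reply to C3 is R3, but against R3 Player 2 prefers C4 over C3.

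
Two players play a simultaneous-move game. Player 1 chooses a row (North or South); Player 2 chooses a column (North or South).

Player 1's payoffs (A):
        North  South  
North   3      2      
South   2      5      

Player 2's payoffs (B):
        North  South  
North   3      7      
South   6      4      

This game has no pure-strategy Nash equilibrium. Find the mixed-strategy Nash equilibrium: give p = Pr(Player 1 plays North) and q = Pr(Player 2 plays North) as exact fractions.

Each player's mixing probability is pinned down by making the *other* player indifferent.
Player 2 indifferent between North and South: p·3 + (1−p)·6 = p·7 + (1−p)·4 ⟹ 6 + (-3)p = 4 + 3p ⟹ p = 1/3.
Player 1 indifferent between North and South: q·3 + (1−q)·2 = q·2 + (1−q)·5 ⟹ 2 + 1q = 5 + (-3)q ⟹ q = 3/4.

p = 1/3, q = 3/4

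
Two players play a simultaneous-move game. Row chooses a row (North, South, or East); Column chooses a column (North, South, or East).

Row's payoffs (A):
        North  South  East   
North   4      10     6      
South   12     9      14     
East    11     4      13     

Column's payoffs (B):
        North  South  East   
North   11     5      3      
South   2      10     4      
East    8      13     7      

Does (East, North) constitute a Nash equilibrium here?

Holding Column at North: Row gets 11 from East but could get 12 by switching to South. Row has a profitable deviation.

No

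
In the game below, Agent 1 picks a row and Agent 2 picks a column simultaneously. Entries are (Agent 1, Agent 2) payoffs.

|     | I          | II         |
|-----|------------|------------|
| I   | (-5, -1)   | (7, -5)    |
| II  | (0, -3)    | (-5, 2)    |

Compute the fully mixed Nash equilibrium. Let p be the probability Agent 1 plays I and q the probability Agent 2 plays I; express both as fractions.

Each player's mixing probability is pinned down by making the *other* player indifferent.
Agent 2 indifferent between I and II: p·(-1) + (1−p)·(-3) = p·(-5) + (1−p)·2 ⟹ (-3) + 2p = 2 + (-7)p ⟹ p = 5/9.
Agent 1 indifferent between I and II: q·(-5) + (1−q)·7 = q·0 + (1−q)·(-5) ⟹ 7 + (-12)q = (-5) + 5q ⟹ q = 12/17.

p = 5/9, q = 12/17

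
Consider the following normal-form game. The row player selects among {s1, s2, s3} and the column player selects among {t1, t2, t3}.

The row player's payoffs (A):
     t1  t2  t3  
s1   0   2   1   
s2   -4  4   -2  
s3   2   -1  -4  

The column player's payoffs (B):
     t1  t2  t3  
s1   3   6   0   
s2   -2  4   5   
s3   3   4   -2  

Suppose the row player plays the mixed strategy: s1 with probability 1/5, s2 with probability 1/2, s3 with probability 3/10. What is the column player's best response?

Compute the column player's expected payoff from each pure strategy against the given mix.
t1: (1/5)·3 + (1/2)·(-2) + (3/10)·3 = 1/2
t2: (1/5)·6 + (1/2)·4 + (3/10)·4 = 22/5
t3: (1/5)·0 + (1/2)·5 + (3/10)·(-2) = 19/10
Highest expected payoff is 22/5, from t2.

t2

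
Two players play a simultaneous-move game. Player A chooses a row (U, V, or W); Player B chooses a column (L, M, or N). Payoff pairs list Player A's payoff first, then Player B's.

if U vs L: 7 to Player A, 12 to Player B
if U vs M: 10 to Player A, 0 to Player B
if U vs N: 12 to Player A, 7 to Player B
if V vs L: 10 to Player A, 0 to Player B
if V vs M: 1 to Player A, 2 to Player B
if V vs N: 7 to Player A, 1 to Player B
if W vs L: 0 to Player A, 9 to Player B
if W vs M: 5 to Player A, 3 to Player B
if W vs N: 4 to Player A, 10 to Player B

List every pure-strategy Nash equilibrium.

No pure-strategy Nash equilibrium

Check mutual best responses: a cell is a NE iff neither player can gain by unilaterally deviating.
Player A's best responses — vs L: V (payoff 10); vs M: U (payoff 10); vs N: U (payoff 12).
Player B's best responses — vs U: L (payoff 12); vs V: M (payoff 2); vs W: N (payoff 10).
No cell has both players best-responding. For instance, Player A's best reply to N is U, but against U Player B prefers L over N.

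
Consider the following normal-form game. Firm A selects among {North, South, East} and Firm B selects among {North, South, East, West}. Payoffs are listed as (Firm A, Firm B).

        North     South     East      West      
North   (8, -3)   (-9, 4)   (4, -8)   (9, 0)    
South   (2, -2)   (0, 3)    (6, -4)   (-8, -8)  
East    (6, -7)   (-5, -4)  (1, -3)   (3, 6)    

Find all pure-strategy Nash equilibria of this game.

Find each player's best response to every opponent strategy; NE are the intersections.
Firm A's best responses — vs North: North (payoff 8); vs South: South (payoff 0); vs East: South (payoff 6); vs West: North (payoff 9).
Firm B's best responses — vs North: South (payoff 4); vs South: South (payoff 3); vs East: West (payoff 6).
The only mutual best response is (South, South); neither player gains by switching there.

(South, South)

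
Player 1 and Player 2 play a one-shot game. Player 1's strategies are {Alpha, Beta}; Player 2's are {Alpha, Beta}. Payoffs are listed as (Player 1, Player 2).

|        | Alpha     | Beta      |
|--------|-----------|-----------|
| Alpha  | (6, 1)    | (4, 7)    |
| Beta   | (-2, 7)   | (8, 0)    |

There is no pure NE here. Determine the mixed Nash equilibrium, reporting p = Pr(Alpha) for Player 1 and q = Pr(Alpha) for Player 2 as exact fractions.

In a mixed NE each player is indifferent between their pure strategies, so the opponent's mix sets the indifference.
Player 2 indifferent between Alpha and Beta: p·1 + (1−p)·7 = p·7 + (1−p)·0 ⟹ 7 + (-6)p = 0 + 7p ⟹ p = 7/13.
Player 1 indifferent between Alpha and Beta: q·6 + (1−q)·4 = q·(-2) + (1−q)·8 ⟹ 4 + 2q = 8 + (-10)q ⟹ q = 1/3.

p = 7/13, q = 1/3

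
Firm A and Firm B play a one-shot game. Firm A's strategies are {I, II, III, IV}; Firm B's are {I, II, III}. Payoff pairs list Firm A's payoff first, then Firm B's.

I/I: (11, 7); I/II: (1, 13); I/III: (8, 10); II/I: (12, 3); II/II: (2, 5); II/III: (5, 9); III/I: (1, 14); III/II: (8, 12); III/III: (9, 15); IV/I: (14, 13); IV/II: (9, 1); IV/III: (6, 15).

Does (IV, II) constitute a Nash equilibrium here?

Holding Firm B at II: Firm A gets 9 from IV, versus 1 from I, 2 from II, 8 from III. No profitable deviation for Firm A.
Holding Firm A at IV: Firm B gets 1 from II but could get 15 by switching to III. Firm B has a profitable deviation.

No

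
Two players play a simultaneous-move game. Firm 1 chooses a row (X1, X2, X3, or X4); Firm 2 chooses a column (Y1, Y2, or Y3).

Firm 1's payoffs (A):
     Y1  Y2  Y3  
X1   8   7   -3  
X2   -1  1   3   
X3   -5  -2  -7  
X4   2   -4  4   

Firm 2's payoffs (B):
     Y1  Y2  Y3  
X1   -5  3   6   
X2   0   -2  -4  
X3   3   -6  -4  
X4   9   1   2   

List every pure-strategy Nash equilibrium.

There is no pure-strategy Nash equilibrium

A profile is a Nash equilibrium when each player is best-responding to the other.
Firm 1's best responses — vs Y1: X1 (payoff 8); vs Y2: X1 (payoff 7); vs Y3: X4 (payoff 4).
Firm 2's best responses — vs X1: Y3 (payoff 6); vs X2: Y1 (payoff 0); vs X3: Y1 (payoff 3); vs X4: Y1 (payoff 9).
No cell has both players best-responding. For instance, Firm 1's best reply to Y2 is X1, but against X1 Firm 2 prefers Y3 over Y2.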